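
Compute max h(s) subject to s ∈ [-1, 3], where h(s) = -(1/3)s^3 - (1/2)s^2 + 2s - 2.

-5/6

Differentiating, h'(s) = -s^2 - s + 2; whose only zero in [-1, 3] is s = 1.
Evaluating at the critical points and endpoints: h(-1) = -25/6,  h(1) = -5/6,  h(3) = -19/2.
Hence the absolute maximum is -5/6 at s = 1.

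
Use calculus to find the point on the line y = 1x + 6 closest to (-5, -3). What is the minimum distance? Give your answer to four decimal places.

Minimize D(x)^2 = (x + 5)^2 + (x + 9)^2.
d/dx[D^2] = 2(x + 5) + 2·1·(x + 9) = 0 ⇒ x = -7.
Then y = -1 and the distance is √(8) ≈ 2.8284.

2.8284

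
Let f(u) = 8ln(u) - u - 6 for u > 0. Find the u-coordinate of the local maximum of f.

8

f'(u) = 8/u − 1 = 0 gives u = 8.
f''(u) = -8/u², which is negative for u > 0, so this is a local maximum.
f(8) = 8·ln(8) - 8 - 6 ≈ 2.6355.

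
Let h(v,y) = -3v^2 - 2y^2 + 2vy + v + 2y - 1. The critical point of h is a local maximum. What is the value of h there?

-1/10

∂h/∂v = -6v + 2y + 1 = 0 and ∂h/∂y = 2v - 4y + 2 = 0, so (v, y) = (2/5, 7/10).
The Hessian has h_{vv} = -6, h_{yy} = -4, h_{vy} = 2, giving D = 20 > 0 with h_{vv} < 0, so the point is a local maximum.
h(2/5, 7/10) = -1/10.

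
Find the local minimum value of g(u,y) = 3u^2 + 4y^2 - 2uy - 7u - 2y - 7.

-136/11

∂g/∂u = 6u - 2y - 7 = 0 and ∂g/∂y = -2u + 8y - 2 = 0, so (u, y) = (15/11, 13/22).
The Hessian has g_{uu} = 6, g_{yy} = 8, g_{uy} = -2, giving D = 44 > 0 with g_{uu} > 0, so the point is a local minimum.
g(15/11, 13/22) = -136/11.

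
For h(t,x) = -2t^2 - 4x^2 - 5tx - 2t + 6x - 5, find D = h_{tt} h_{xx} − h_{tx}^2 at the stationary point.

∂h/∂t = -4t - 5x - 2 = 0 and ∂h/∂x = -5t - 8x + 6 = 0, so (t, x) = (-46/7, 34/7).
The Hessian has h_{tt} = -4, h_{xx} = -8, h_{tx} = -5, giving D = 7 > 0 with h_{tt} < 0, so the point is a local maximum.
D = (-4)·(-8) − (-5)^2 = 7.

7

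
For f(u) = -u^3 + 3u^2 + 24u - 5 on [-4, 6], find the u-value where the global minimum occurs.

f'(u) = -3u^2 + 6u + 24, which vanishes at u = -2 and u = 4.
Candidates: f(-4) = 11, f(-2) = -33, f(4) = 75, f(6) = 31.
So the minimum is f(-2) = -33.

-2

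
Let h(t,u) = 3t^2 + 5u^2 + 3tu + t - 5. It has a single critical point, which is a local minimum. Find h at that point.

∂h/∂t = 6t + 3u + 1 = 0 and ∂h/∂u = 3t + 10u = 0, so (t, u) = (-10/51, 1/17).
The Hessian has h_{tt} = 6, h_{uu} = 10, h_{tu} = 3, giving D = 51 > 0 with h_{tt} > 0, so the point is a local minimum.
h(-10/51, 1/17) = -260/51.

-260/51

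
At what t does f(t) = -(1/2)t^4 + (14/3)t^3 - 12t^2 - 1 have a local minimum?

f'(t) = -2t^3 + 14t^2 - 24t = 0 at t = 0, 3, 4.
Since f''(t) = -6t^2 + 28t - 24, we get f''(0) = -24 < 0 ⇒ local maximum; f''(3) = 6 > 0 ⇒ local minimum; f''(4) = -8 < 0 ⇒ local maximum.
Thus f has its local minimum at t = 3, with value -47/2.

3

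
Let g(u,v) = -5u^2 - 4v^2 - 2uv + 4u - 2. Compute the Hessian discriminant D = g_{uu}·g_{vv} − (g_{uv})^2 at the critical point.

∂g/∂u = -10u - 2v + 4 = 0 and ∂g/∂v = -2u - 8v = 0, so (u, v) = (8/19, -2/19).
The Hessian has g_{uu} = -10, g_{vv} = -8, g_{uv} = -2, giving D = 76 > 0 with g_{uu} < 0, so the point is a local maximum.
D = (-10)·(-8) − (-2)^2 = 76.

76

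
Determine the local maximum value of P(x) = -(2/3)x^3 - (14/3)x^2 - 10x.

P'(x) = -2x^2 - (28/3)x - 10 = 0 at x = -3, -5/3.
P''(x) = -4x - 28/3. P''(-3) = 8/3 > 0 ⇒ local minimum; P''(-5/3) = -8/3 < 0 ⇒ local maximum.
So the local maximum value is P(-5/3) = 550/81.

550/81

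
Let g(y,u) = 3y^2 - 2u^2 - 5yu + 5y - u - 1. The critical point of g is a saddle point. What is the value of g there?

∂g/∂y = 6y - 5u + 5 = 0 and ∂g/∂u = -5y - 4u - 1 = 0, so (y, u) = (-25/49, 19/49).
The Hessian has g_{yy} = 6, g_{uu} = -4, g_{yu} = -5, giving D = -49 < 0, so the point is a saddle point.
g(-25/49, 19/49) = -121/49.

-121/49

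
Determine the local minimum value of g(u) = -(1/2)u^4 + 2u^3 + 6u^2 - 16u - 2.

-21/2

g'(u) = -2u^3 + 6u^2 + 12u - 16. Setting g'(u) = 0 gives u ∈ {-2, 1, 4}.
Since g''(u) = -6u^2 + 12u + 12, we get g''(-2) = -36 < 0 ⇒ local maximum; g''(1) = 18 > 0 ⇒ local minimum; g''(4) = -36 < 0 ⇒ local maximum.
Thus g has its local minimum at u = 1, with value -21/2.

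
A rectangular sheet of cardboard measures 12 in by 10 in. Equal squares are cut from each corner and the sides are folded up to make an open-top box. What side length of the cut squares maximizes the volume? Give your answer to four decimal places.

1.8107

With cut size x, the volume is V(x) = x(12 − 2x)(10 − 2x) for 0 < x < 5.
V'(x) = 12x^2 − 88x + 120. Setting V'(x) = 0 gives x ≈ 1.8107 (the root in (0, 5)).
V''(x) = 24x − 88 is negative there, so this is the maximum; V ≈ 96.7706.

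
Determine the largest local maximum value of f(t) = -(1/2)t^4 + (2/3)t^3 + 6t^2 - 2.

59/2

f'(t) = -2t^3 + 2t^2 + 12t. Setting f'(t) = 0 gives t ∈ {-2, 0, 3}.
Second-derivative test with f''(t) = -6t^2 + 4t + 12: f''(-2) = -20 < 0 ⇒ local maximum; f''(0) = 12 > 0 ⇒ local minimum; f''(3) = -30 < 0 ⇒ local maximum.
So the largest local maximum value is f(3) = 59/2.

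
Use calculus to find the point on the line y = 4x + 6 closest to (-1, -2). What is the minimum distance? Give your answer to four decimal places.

Minimize D(x)^2 = (x + 1)^2 + (4x + 8)^2.
d/dx[D^2] = 2(x + 1) + 2·4·(4x + 8) = 0 ⇒ x = -33/17.
Then y = -30/17 and the distance is √(16/17) ≈ 0.9701.

0.9701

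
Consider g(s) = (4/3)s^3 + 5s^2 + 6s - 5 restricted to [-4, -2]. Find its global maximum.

-23/3

The derivative is 4s^2 + 10s + 6, which has no zeros in [-4, -2].
Evaluating at the critical points and endpoints: g(-4) = -103/3, g(-2) = -23/3.
So the maximum is g(-2) = -23/3.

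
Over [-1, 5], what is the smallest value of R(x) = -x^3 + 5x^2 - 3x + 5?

The derivative is -3x^2 + 10x - 3, which vanishes at x = 1/3 and x = 3.
Candidates: R(-1) = 14,  R(1/3) = 122/27,  R(3) = 14,  R(5) = -10.
Hence the absolute minimum is -10 at x = 5.

-10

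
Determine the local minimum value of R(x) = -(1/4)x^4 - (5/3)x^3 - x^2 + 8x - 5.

Critical points: R'(x) = -x^3 - 5x^2 - 2x + 8 vanishes at x = -4, -2, 1.
Since R''(x) = -3x^2 - 10x - 2, we get R''(-4) = -10 < 0 ⇒ local maximum; R''(-2) = 6 > 0 ⇒ local minimum; R''(1) = -15 < 0 ⇒ local maximum.
So the local minimum value is R(-2) = -47/3.

-47/3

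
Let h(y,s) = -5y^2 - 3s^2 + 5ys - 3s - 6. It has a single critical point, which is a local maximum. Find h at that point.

∂h/∂y = -10y + 5s = 0 and ∂h/∂s = 5y - 6s - 3 = 0, so (y, s) = (-3/7, -6/7).
The Hessian has h_{yy} = -10, h_{ss} = -6, h_{ys} = 5, giving D = 35 > 0 with h_{yy} < 0, so the point is a local maximum.
h(-3/7, -6/7) = -33/7.

-33/7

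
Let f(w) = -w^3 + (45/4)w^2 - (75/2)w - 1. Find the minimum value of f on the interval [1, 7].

-221/4

The derivative is -3w^2 + (45/2)w - 75/2, which vanishes at w = 5/2 and w = 5.
Evaluating at the critical points and endpoints: f(1) = -113/4, f(5/2) = -641/16, f(5) = -129/4, f(7) = -221/4.
Hence the absolute minimum is -221/4 at w = 7.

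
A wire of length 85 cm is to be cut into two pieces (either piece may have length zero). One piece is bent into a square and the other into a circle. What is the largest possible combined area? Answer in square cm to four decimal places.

Let x be the length used for the square. Square side x/4; circle radius (85−x)/(2π).
A(x) = (x/4)² + π·((85−x)/(2π))² = x²/16 + (85−x)²/(4π) for 0 ≤ x ≤ 85. A'(x) = x/8 − (85−x)/(2π) = 0 gives x = 4·85/(π+4) ≈ 47.6084.
A'' > 0, so the interior critical point is a minimum; the maximum is at an endpoint. A(0) = 574.9472 and A(85) = 451.5625, so the largest area is 574.9472.

574.9472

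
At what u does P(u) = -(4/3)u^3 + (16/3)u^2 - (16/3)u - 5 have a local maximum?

Critical points: P'(u) = -4u^2 + (32/3)u - 16/3 vanishes at u = 2/3, 2.
P''(u) = -8u + 32/3. P''(2/3) = 16/3 > 0 ⇒ local minimum; P''(2) = -16/3 < 0 ⇒ local maximum.
So the local maximum value is P(2) = -5.

2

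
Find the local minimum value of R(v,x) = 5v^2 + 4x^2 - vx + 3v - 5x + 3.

∂R/∂v = 10v - x + 3 = 0 and ∂R/∂x = -v + 8x - 5 = 0, so (v, x) = (-19/79, 47/79).
The Hessian has R_{vv} = 10, R_{xx} = 8, R_{vx} = -1, giving D = 79 > 0 with R_{vv} > 0, so the point is a local minimum.
R(-19/79, 47/79) = 91/79.

91/79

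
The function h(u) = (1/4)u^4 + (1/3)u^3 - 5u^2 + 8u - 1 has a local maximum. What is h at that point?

h'(u) = u^3 + u^2 - 10u + 8. Setting h'(u) = 0 gives u ∈ {-4, 1, 2}.
Second-derivative test with h''(u) = 3u^2 + 2u - 10: h''(-4) = 30 > 0 ⇒ local minimum; h''(1) = -5 < 0 ⇒ local maximum; h''(2) = 6 > 0 ⇒ local minimum.
Thus h has its local maximum at u = 1, with value 31/12.

31/12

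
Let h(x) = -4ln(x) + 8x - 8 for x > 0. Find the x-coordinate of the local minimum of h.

h'(x) = -4/x + 8 = 0 gives x = 1/2.
h''(x) = 4/x², which is positive for x > 0, so this is a local minimum.
h(1/2) = -4·ln(1/2) + 4 - 8 ≈ -1.2274.

1/2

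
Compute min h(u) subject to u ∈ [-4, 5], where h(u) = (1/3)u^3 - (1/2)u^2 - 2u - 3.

The derivative is u^2 - u - 2, which vanishes at u = -1 and u = 2.
Compare values at every candidate in [-4, 5]: h(-4) = -73/3,  h(-1) = -11/6,  h(2) = -19/3,  h(5) = 97/6.
Hence the absolute minimum is -73/3 at u = -4.

-73/3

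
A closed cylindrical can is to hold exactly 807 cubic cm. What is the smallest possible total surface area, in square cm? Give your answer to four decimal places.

With radius r and height h, πr²h = 807 so h = 807/(πr²), and S(r) = 2πr² + 2πrh = 2πr² + 2·807/r.
S'(r) = 4πr − 2·807/r² = 0 ⇒ r³ = 807/(2π), so r ≈ 5.0454 and h = 2r ≈ 10.0909.
S''(r) = 4π + 4·807/r³ > 0, so this is the minimum; S ≈ 479.8405.

479.8405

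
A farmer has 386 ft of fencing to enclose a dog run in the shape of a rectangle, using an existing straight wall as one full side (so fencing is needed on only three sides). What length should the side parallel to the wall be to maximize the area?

193

Let the sides perpendicular to the wall have length x and the parallel side y, so 2x + y = 386 and the area is A = xy = x(386 − 2x).
A'(x) = 386 − 4x = 0 gives x = 193/2, and A''(x) = −4 < 0 confirms a maximum.
Then y = 386 − 2·193/2 = 193 and A = 37249/2.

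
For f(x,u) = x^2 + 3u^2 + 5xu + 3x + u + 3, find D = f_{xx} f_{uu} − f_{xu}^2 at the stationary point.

∂f/∂x = 2x + 5u + 3 = 0 and ∂f/∂u = 5x + 6u + 1 = 0, so (x, u) = (1, -1).
The Hessian has f_{xx} = 2, f_{uu} = 6, f_{xu} = 5, giving D = -13 < 0, so the point is a saddle point.
D = (2)·(6) − (5)^2 = -13.

-13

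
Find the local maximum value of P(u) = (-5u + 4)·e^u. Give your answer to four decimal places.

4.0937

By the product rule, P'(u) = (-5u - 1)·e^u. Since e^u > 0, the only critical point is u = -1/5.
P''(-1/5) has the same sign as -5 < 0, so this is a local maximum.
P(-1/5) = (5)·e^(-1/5) ≈ 4.0937.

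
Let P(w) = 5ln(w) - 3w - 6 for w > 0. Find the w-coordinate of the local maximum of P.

P'(w) = 5/w − 3 = 0 gives w = 5/3.
P''(w) = -5/w², which is negative for w > 0, so this is a local maximum.
P(5/3) = 5·ln(5/3) - 5 - 6 ≈ -8.4459.

5/3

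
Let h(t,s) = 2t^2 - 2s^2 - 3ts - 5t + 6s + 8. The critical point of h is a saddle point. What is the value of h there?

∂h/∂t = 4t - 3s - 5 = 0 and ∂h/∂s = -3t - 4s + 6 = 0, so (t, s) = (38/25, 9/25).
The Hessian has h_{tt} = 4, h_{ss} = -4, h_{ts} = -3, giving D = -25 < 0, so the point is a saddle point.
h(38/25, 9/25) = 132/25.

132/25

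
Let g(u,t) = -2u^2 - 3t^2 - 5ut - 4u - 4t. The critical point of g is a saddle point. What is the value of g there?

∂g/∂u = -4u - 5t - 4 = 0 and ∂g/∂t = -5u - 6t - 4 = 0, so (u, t) = (4, -4).
The Hessian has g_{uu} = -4, g_{tt} = -6, g_{ut} = -5, giving D = -1 < 0, so the point is a saddle point.
g(4, -4) = 0.

0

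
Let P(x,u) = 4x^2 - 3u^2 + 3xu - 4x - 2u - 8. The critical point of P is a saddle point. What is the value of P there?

∂P/∂x = 8x + 3u - 4 = 0 and ∂P/∂u = 3x - 6u - 2 = 0, so (x, u) = (10/19, -4/57).
The Hessian has P_{xx} = 8, P_{uu} = -6, P_{xu} = 3, giving D = -57 < 0, so the point is a saddle point.
P(10/19, -4/57) = -512/57.

-512/57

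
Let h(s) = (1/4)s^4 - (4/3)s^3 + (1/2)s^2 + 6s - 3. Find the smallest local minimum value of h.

-83/12

h'(s) = s^3 - 4s^2 + s + 6 = 0 at s = -1, 2, 3.
Since h''(s) = 3s^2 - 8s + 1, we get h''(-1) = 12 > 0 ⇒ local minimum; h''(2) = -3 < 0 ⇒ local maximum; h''(3) = 4 > 0 ⇒ local minimum.
The smallest local minimum is h(-1) = -83/12.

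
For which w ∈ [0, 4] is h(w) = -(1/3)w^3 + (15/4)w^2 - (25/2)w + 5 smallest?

5/2

Differentiating, h'(w) = -w^2 + (15/2)w - 25/2; whose only zero in [0, 4] is w = 5/2.
Evaluating at the critical points and endpoints: h(0) = 5; h(5/2) = -385/48; h(4) = -19/3.
The minimum over the interval is -385/48, attained at w = 5/2.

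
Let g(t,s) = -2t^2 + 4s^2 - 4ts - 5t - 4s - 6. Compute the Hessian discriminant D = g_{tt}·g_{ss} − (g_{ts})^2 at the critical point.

-48

∂g/∂t = -4t - 4s - 5 = 0 and ∂g/∂s = -4t + 8s - 4 = 0, so (t, s) = (-7/6, -1/12).
The Hessian has g_{tt} = -4, g_{ss} = 8, g_{ts} = -4, giving D = -48 < 0, so the point is a saddle point.
D = (-4)·(8) − (-4)^2 = -48.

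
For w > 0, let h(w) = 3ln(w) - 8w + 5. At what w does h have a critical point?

3/8

h'(w) = 3/w − 8 = 0 gives w = 3/8.
h''(w) = -3/w², which is negative for w > 0, so this is a local maximum.
h(3/8) = 3·ln(3/8) - 3 + 5 ≈ -0.9425.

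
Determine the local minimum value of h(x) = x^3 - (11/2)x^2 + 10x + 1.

h'(x) = 3x^2 - 11x + 10. Setting h'(x) = 0 gives x ∈ {5/3, 2}.
h''(x) = 6x - 11. h''(5/3) = -1 < 0 ⇒ local maximum; h''(2) = 1 > 0 ⇒ local minimum.
Thus h has its local minimum at x = 2, with value 7.

7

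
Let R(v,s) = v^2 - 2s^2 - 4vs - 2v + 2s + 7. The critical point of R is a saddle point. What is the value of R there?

∂R/∂v = 2v - 4s - 2 = 0 and ∂R/∂s = -4v - 4s + 2 = 0, so (v, s) = (2/3, -1/6).
The Hessian has R_{vv} = 2, R_{ss} = -4, R_{vs} = -4, giving D = -24 < 0, so the point is a saddle point.
R(2/3, -1/6) = 37/6.

37/6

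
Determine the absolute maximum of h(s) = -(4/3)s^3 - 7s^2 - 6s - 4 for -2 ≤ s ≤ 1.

-31/12

h'(s) = -4s^2 - 14s - 6, whose only zero in [-2, 1] is s = -1/2.
Evaluating at the critical points and endpoints: h(-2) = -28/3, h(-1/2) = -31/12, h(1) = -55/3.
So the maximum is h(-1/2) = -31/12.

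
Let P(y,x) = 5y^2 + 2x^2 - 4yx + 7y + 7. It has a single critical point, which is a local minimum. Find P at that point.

35/12

∂P/∂y = 10y - 4x + 7 = 0 and ∂P/∂x = -4y + 4x = 0, so (y, x) = (-7/6, -7/6).
The Hessian has P_{yy} = 10, P_{xx} = 4, P_{yx} = -4, giving D = 24 > 0 with P_{yy} > 0, so the point is a local minimum.
P(-7/6, -7/6) = 35/12.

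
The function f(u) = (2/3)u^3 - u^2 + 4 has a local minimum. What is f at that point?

11/3

f'(u) = 2u^2 - 2u. Setting f'(u) = 0 gives u ∈ {0, 1}.
Since f''(u) = 4u - 2, we get f''(0) = -2 < 0 ⇒ local maximum; f''(1) = 2 > 0 ⇒ local minimum.
So the local minimum value is f(1) = 11/3.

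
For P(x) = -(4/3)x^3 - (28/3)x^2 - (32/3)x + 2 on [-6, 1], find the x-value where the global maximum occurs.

-6

Differentiating, P'(x) = -4x^2 - (56/3)x - 32/3; which vanishes at x = -4 and x = -2/3.
Candidates: P(-6) = 18,  P(-4) = -58/3,  P(-2/3) = 434/81,  P(1) = -58/3.
Hence the absolute maximum is 18 at x = -6.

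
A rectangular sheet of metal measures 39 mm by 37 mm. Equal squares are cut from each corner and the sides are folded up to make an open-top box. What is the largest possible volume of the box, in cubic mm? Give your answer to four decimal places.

4058.2625

With cut size x, the volume is V(x) = x(39 − 2x)(37 − 2x) for 0 < x < 18.5.
V'(x) = 12x^2 − 304x + 1443. Setting V'(x) = 0 gives x ≈ 6.3268 (the root in (0, 18.5)).
V''(x) = 24x − 304 is negative there, so this is the maximum; V ≈ 4058.2625.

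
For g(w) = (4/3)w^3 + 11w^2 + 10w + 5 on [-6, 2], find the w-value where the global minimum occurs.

The derivative is 4w^2 + 22w + 10, which vanishes at w = -5 and w = -1/2.
Compare values at every candidate in [-6, 2]: g(-6) = 53; g(-5) = 190/3; g(-1/2) = 31/12; g(2) = 239/3.
The minimum over the interval is 31/12, attained at w = -1/2.

-1/2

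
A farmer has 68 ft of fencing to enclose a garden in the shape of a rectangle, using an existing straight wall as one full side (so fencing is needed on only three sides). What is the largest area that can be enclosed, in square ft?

Let the sides perpendicular to the wall have length x and the parallel side y, so 2x + y = 68 and the area is A = xy = x(68 − 2x).
A'(x) = 68 − 4x = 0 gives x = 17, and A''(x) = −4 < 0 confirms a maximum.
Then y = 68 − 2·17 = 34 and A = 578.

578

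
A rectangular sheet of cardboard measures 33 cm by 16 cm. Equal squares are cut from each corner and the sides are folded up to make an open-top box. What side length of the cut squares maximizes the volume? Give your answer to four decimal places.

3.4028

With cut size x, the volume is V(x) = x(33 − 2x)(16 − 2x) for 0 < x < 8.
V'(x) = 12x^2 − 196x + 528. Setting V'(x) = 0 gives x ≈ 3.4028 (the root in (0, 8)).
V''(x) = 24x − 196 is negative there, so this is the maximum; V ≈ 819.5364.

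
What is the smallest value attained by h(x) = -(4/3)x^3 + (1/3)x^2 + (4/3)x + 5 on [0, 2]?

Differentiating, h'(x) = -4x^2 + (2/3)x + 4/3; whose only zero in [0, 2] is x = 2/3.
Candidates: h(0) = 5, h(2/3) = 457/81, h(2) = -5/3.
The minimum over the interval is -5/3, attained at x = 2.

-5/3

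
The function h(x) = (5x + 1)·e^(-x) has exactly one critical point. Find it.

By the product rule, h'(x) = (-5x + 4)·e^(-x). Since e^(-x) > 0, the only critical point is x = 4/5.
h''(4/5) has the same sign as -5 < 0, so this is a local maximum.
h(4/5) = (5)·e^(-4/5) ≈ 2.2466.

4/5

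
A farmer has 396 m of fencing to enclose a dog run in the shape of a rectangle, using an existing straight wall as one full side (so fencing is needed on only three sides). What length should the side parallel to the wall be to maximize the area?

Let the sides perpendicular to the wall have length x and the parallel side y, so 2x + y = 396 and the area is A = xy = x(396 − 2x).
A'(x) = 396 − 4x = 0 gives x = 99, and A''(x) = −4 < 0 confirms a maximum.
Then y = 396 − 2·99 = 198 and A = 19602.

198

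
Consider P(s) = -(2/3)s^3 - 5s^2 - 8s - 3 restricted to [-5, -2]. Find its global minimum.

-25/3

The derivative is -2s^2 - 10s - 8, whose only zero in [-5, -2] is s = -4.
Evaluating at the critical points and endpoints: P(-5) = -14/3; P(-4) = -25/3; P(-2) = -5/3.
So the minimum is P(-4) = -25/3.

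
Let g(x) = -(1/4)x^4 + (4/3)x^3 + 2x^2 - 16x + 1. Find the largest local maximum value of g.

79/3

Critical points: g'(x) = -x^3 + 4x^2 + 4x - 16 vanishes at x = -2, 2, 4.
g''(x) = -3x^2 + 8x + 4. g''(-2) = -24 < 0 ⇒ local maximum; g''(2) = 8 > 0 ⇒ local minimum; g''(4) = -12 < 0 ⇒ local maximum.
So the largest local maximum value is g(-2) = 79/3.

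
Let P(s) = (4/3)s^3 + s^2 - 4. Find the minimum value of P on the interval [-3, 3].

-31

Differentiating, P'(s) = 4s^2 + 2s; which vanishes at s = -1/2 and s = 0.
Evaluating at the critical points and endpoints: P(-3) = -31; P(-1/2) = -47/12; P(0) = -4; P(3) = 41.
Hence the absolute minimum is -31 at s = -3.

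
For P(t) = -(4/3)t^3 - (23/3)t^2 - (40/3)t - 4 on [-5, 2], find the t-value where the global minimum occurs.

2

Differentiating, P'(t) = -4t^2 - (46/3)t - 40/3; which vanishes at t = -5/2 and t = -4/3.
Compare values at every candidate in [-5, 2]: P(-5) = 113/3,  P(-5/2) = 9/4,  P(-4/3) = 268/81,  P(2) = -72.
So the minimum is P(2) = -72.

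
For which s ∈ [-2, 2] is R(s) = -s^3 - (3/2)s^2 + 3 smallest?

2

The derivative is -3s^2 - 3s, which vanishes at s = -1 and s = 0.
Evaluating at the critical points and endpoints: R(-2) = 5,  R(-1) = 5/2,  R(0) = 3,  R(2) = -11.
So the minimum is R(2) = -11.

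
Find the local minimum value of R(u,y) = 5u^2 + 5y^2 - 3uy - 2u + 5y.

-115/91

∂R/∂u = 10u - 3y - 2 = 0 and ∂R/∂y = -3u + 10y + 5 = 0, so (u, y) = (5/91, -44/91).
The Hessian has R_{uu} = 10, R_{yy} = 10, R_{uy} = -3, giving D = 91 > 0 with R_{uu} > 0, so the point is a local minimum.
R(5/91, -44/91) = -115/91.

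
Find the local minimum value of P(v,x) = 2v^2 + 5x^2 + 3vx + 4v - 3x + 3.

-41/31

∂P/∂v = 4v + 3x + 4 = 0 and ∂P/∂x = 3v + 10x - 3 = 0, so (v, x) = (-49/31, 24/31).
The Hessian has P_{vv} = 4, P_{xx} = 10, P_{vx} = 3, giving D = 31 > 0 with P_{vv} > 0, so the point is a local minimum.
P(-49/31, 24/31) = -41/31.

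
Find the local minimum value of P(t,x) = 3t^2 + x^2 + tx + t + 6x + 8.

-15/11

∂P/∂t = 6t + x + 1 = 0 and ∂P/∂x = t + 2x + 6 = 0, so (t, x) = (4/11, -35/11).
The Hessian has P_{tt} = 6, P_{xx} = 2, P_{tx} = 1, giving D = 11 > 0 with P_{tt} > 0, so the point is a local minimum.
P(4/11, -35/11) = -15/11.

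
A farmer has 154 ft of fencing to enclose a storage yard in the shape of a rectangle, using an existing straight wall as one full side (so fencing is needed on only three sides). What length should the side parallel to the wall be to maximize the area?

77

Let the sides perpendicular to the wall have length x and the parallel side y, so 2x + y = 154 and the area is A = xy = x(154 − 2x).
A'(x) = 154 − 4x = 0 gives x = 77/2, and A''(x) = −4 < 0 confirms a maximum.
Then y = 154 − 2·77/2 = 77 and A = 5929/2.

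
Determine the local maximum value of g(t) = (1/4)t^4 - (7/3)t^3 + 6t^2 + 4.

g'(t) = t^3 - 7t^2 + 12t. Setting g'(t) = 0 gives t ∈ {0, 3, 4}.
g''(t) = 3t^2 - 14t + 12. g''(0) = 12 > 0 ⇒ local minimum; g''(3) = -3 < 0 ⇒ local maximum; g''(4) = 4 > 0 ⇒ local minimum.
The local maximum is g(3) = 61/4.

61/4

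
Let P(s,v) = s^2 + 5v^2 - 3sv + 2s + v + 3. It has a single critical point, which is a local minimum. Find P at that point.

∂P/∂s = 2s - 3v + 2 = 0 and ∂P/∂v = -3s + 10v + 1 = 0, so (s, v) = (-23/11, -8/11).
The Hessian has P_{ss} = 2, P_{vv} = 10, P_{sv} = -3, giving D = 11 > 0 with P_{ss} > 0, so the point is a local minimum.
P(-23/11, -8/11) = 6/11.

6/11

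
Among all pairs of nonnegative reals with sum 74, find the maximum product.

With x + y = 74, the product is P(x) = x(74 − x).
P'(x) = 74 − 2x = 0 gives x = 37; P'' = −2 < 0, so this is the maximum.
P = 37·37 = 1369.

1369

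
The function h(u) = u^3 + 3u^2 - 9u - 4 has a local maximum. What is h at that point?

23

h'(u) = 3u^2 + 6u - 9. Setting h'(u) = 0 gives u ∈ {-3, 1}.
Since h''(u) = 6u + 6, we get h''(-3) = -12 < 0 ⇒ local maximum; h''(1) = 12 > 0 ⇒ local minimum.
The local maximum is h(-3) = 23.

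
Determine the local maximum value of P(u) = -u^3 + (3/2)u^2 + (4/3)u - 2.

Critical points: P'(u) = -3u^2 + 3u + 4/3 vanishes at u = -1/3, 4/3.
Since P''(u) = -6u + 3, we get P''(-1/3) = 5 > 0 ⇒ local minimum; P''(4/3) = -5 < 0 ⇒ local maximum.
The local maximum is P(4/3) = 2/27.

2/27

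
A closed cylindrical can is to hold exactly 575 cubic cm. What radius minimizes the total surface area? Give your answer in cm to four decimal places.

With radius r and height h, πr²h = 575 so h = 575/(πr²), and S(r) = 2πr² + 2πrh = 2πr² + 2·575/r.
S'(r) = 4πr − 2·575/r² = 0 ⇒ r³ = 575/(2π), so r ≈ 4.5064 and h = 2r ≈ 9.0128.
S''(r) = 4π + 4·575/r³ > 0, so this is the minimum; S ≈ 382.7893.

4.5064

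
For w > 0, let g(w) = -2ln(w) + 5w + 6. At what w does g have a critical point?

g'(w) = -2/w + 5 = 0 gives w = 2/5.
g''(w) = 2/w², which is positive for w > 0, so this is a local minimum.
g(2/5) = -2·ln(2/5) + 2 + 6 ≈ 9.8326.

2/5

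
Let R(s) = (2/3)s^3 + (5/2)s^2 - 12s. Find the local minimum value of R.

-81/8

R'(s) = 2s^2 + 5s - 12 = 0 at s = -4, 3/2.
R''(s) = 4s + 5. R''(-4) = -11 < 0 ⇒ local maximum; R''(3/2) = 11 > 0 ⇒ local minimum.
The local minimum is R(3/2) = -81/8.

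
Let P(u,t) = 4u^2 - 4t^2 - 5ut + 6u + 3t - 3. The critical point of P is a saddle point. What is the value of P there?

-285/89

∂P/∂u = 8u - 5t + 6 = 0 and ∂P/∂t = -5u - 8t + 3 = 0, so (u, t) = (-33/89, 54/89).
The Hessian has P_{uu} = 8, P_{tt} = -8, P_{ut} = -5, giving D = -89 < 0, so the point is a saddle point.
P(-33/89, 54/89) = -285/89.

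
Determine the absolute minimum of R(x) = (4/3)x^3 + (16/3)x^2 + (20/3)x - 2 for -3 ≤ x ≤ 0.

Differentiating, R'(x) = 4x^2 + (32/3)x + 20/3; which vanishes at x = -5/3 and x = -1.
Candidates: R(-3) = -10, R(-5/3) = -362/81, R(-1) = -14/3, R(0) = -2.
The minimum over the interval is -10, attained at x = -3.

-10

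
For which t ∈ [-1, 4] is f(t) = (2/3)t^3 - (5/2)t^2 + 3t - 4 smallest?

-1

The derivative is 2t^2 - 5t + 3, which vanishes at t = 1 and t = 3/2.
Candidates: f(-1) = -61/6; f(1) = -17/6; f(3/2) = -23/8; f(4) = 32/3.
Hence the absolute minimum is -61/6 at t = -1.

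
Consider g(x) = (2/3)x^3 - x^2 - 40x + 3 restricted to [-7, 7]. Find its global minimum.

-416/3

The derivative is 2x^2 - 2x - 40, which vanishes at x = -4 and x = 5.
Compare values at every candidate in [-7, 7]: g(-7) = 16/3, g(-4) = 313/3, g(5) = -416/3, g(7) = -292/3.
Hence the absolute minimum is -416/3 at x = 5.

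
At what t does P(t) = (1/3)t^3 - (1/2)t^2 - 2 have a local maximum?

Critical points: P'(t) = t^2 - t vanishes at t = 0, 1.
Second-derivative test with P''(t) = 2t - 1: P''(0) = -1 < 0 ⇒ local maximum; P''(1) = 1 > 0 ⇒ local minimum.
Thus P has its local maximum at t = 0, with value -2.

0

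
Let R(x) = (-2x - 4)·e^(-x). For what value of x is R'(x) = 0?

-1

R'(x) = (-2)·e^(-x) + (-2x - 4)·(-1)·e^(-x) = (2x + 2)·e^(-x). Since e^(-x) > 0, the only critical point is x = -1.
R''(-1) has the same sign as 2 > 0, so this is a local minimum.
R(-1) = (-2)·e^(1) ≈ -5.4366.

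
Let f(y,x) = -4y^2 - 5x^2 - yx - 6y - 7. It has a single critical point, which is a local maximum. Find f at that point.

∂f/∂y = -8y - x - 6 = 0 and ∂f/∂x = -y - 10x = 0, so (y, x) = (-60/79, 6/79).
The Hessian has f_{yy} = -8, f_{xx} = -10, f_{yx} = -1, giving D = 79 > 0 with f_{yy} < 0, so the point is a local maximum.
f(-60/79, 6/79) = -373/79.

-373/79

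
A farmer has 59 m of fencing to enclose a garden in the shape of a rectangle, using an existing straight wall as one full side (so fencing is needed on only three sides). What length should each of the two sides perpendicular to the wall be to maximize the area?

Let the sides perpendicular to the wall have length x and the parallel side y, so 2x + y = 59 and the area is A = xy = x(59 − 2x).
A'(x) = 59 − 4x = 0 gives x = 59/4, and A''(x) = −4 < 0 confirms a maximum.
Then y = 59 − 2·59/4 = 59/2 and A = 3481/8.

59/4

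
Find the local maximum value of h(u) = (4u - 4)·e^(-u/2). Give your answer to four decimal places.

1.7850

Differentiating with the product rule gives h'(u) = (-2u + 6)·e^(-u/2). Since e^(-u/2) > 0, the only critical point is u = 3.
h''(3) has the same sign as -2 < 0, so this is a local maximum.
h(3) = (8)·e^(-3/2) ≈ 1.7850.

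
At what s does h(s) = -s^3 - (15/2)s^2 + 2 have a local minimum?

h'(s) = -3s^2 - 15s. Setting h'(s) = 0 gives s ∈ {-5, 0}.
Since h''(s) = -6s - 15, we get h''(-5) = 15 > 0 ⇒ local minimum; h''(0) = -15 < 0 ⇒ local maximum.
Thus h has its local minimum at s = -5, with value -121/2.

-5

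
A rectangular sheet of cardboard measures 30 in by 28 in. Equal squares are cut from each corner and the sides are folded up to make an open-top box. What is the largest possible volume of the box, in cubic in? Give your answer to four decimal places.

With cut size x, the volume is V(x) = x(30 − 2x)(28 − 2x) for 0 < x < 14.
V'(x) = 12x^2 − 232x + 840. Setting V'(x) = 0 gives x ≈ 4.8247 (the root in (0, 14)).
V''(x) = 24x − 232 is negative there, so this is the maximum; V ≈ 1801.7636.

1801.7636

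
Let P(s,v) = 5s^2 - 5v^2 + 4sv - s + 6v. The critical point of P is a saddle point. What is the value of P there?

199/116

∂P/∂s = 10s + 4v - 1 = 0 and ∂P/∂v = 4s - 10v + 6 = 0, so (s, v) = (-7/58, 16/29).
The Hessian has P_{ss} = 10, P_{vv} = -10, P_{sv} = 4, giving D = -116 < 0, so the point is a saddle point.
P(-7/58, 16/29) = 199/116.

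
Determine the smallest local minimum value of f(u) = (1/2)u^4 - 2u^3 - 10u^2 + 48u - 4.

Critical points: f'(u) = 2u^3 - 6u^2 - 20u + 48 vanishes at u = -3, 2, 4.
Second-derivative test with f''(u) = 6u^2 - 12u - 20: f''(-3) = 70 > 0 ⇒ local minimum; f''(2) = -20 < 0 ⇒ local maximum; f''(4) = 28 > 0 ⇒ local minimum.
The smallest local minimum is f(-3) = -287/2.

-287/2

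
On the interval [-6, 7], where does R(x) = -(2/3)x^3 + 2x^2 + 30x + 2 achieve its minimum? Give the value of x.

The derivative is -2x^2 + 4x + 30, which vanishes at x = -3 and x = 5.
Compare values at every candidate in [-6, 7]: R(-6) = 38; R(-3) = -52; R(5) = 356/3; R(7) = 244/3.
The minimum over the interval is -52, attained at x = -3.

-3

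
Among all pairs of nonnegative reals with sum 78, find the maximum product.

With x + y = 78, the product is P(x) = x(78 − x).
P'(x) = 78 − 2x = 0 gives x = 39; P'' = −2 < 0, so this is the maximum.
P = 39·39 = 1521.

1521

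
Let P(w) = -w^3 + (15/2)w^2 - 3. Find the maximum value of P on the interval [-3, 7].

183/2

The derivative is -3w^2 + 15w, which vanishes at w = 0 and w = 5.
Candidates: P(-3) = 183/2, P(0) = -3, P(5) = 119/2, P(7) = 43/2.
The maximum over the interval is 183/2, attained at w = -3.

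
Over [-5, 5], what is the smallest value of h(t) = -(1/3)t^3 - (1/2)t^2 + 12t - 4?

Differentiating, h'(t) = -t^2 - t + 12; which vanishes at t = -4 and t = 3.
Evaluating at the critical points and endpoints: h(-5) = -209/6, h(-4) = -116/3, h(3) = 37/2, h(5) = 11/6.
So the minimum is h(-4) = -116/3.

-116/3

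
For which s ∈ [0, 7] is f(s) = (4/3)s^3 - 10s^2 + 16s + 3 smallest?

4

The derivative is 4s^2 - 20s + 16, which vanishes at s = 1 and s = 4.
Compare values at every candidate in [0, 7]: f(0) = 3,  f(1) = 31/3,  f(4) = -23/3,  f(7) = 247/3.
The minimum over the interval is -23/3, attained at s = 4.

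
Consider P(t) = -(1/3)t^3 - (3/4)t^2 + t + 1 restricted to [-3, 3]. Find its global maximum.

61/48

Differentiating, P'(t) = -t^2 - (3/2)t + 1; which vanishes at t = -2 and t = 1/2.
Compare values at every candidate in [-3, 3]: P(-3) = 1/4, P(-2) = -4/3, P(1/2) = 61/48, P(3) = -47/4.
Hence the absolute maximum is 61/48 at t = 1/2.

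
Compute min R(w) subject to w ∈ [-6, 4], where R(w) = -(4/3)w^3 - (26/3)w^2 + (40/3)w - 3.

The derivative is -4w^2 - (52/3)w + 40/3, which vanishes at w = -5 and w = 2/3.
Candidates: R(-6) = -107, R(-5) = -359/3, R(2/3) = 133/81, R(4) = -521/3.
So the minimum is R(4) = -521/3.

-521/3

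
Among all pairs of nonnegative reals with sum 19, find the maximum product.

361/4

With x + y = 19, the product is P(x) = x(19 − x).
P'(x) = 19 − 2x = 0 gives x = 19/2; P'' = −2 < 0, so this is the maximum.
P = 19/2·19/2 = 361/4.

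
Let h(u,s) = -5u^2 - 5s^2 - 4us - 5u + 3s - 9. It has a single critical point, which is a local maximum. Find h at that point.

-263/42

∂h/∂u = -10u - 4s - 5 = 0 and ∂h/∂s = -4u - 10s + 3 = 0, so (u, s) = (-31/42, 25/42).
The Hessian has h_{uu} = -10, h_{ss} = -10, h_{us} = -4, giving D = 84 > 0 with h_{uu} < 0, so the point is a local maximum.
h(-31/42, 25/42) = -263/42.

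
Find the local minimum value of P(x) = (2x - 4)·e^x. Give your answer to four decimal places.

-5.4366

By the product rule, P'(x) = (2x - 2)·e^x. Since e^x > 0, the only critical point is x = 1.
P''(1) has the same sign as 2 > 0, so this is a local minimum.
P(1) = (-2)·e^(1) ≈ -5.4366.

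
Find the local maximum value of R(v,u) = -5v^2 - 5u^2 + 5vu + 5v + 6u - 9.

∂R/∂v = -10v + 5u + 5 = 0 and ∂R/∂u = 5v - 10u + 6 = 0, so (v, u) = (16/15, 17/15).
The Hessian has R_{vv} = -10, R_{uu} = -10, R_{vu} = 5, giving D = 75 > 0 with R_{vv} < 0, so the point is a local maximum.
R(16/15, 17/15) = -44/15.

-44/15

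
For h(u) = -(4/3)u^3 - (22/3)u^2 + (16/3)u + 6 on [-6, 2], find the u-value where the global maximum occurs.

h'(u) = -4u^2 - (44/3)u + 16/3, which vanishes at u = -4 and u = 1/3.
Evaluating at the critical points and endpoints: h(-6) = -2, h(-4) = -142/3, h(1/3) = 560/81, h(2) = -70/3.
So the maximum is h(1/3) = 560/81.

1/3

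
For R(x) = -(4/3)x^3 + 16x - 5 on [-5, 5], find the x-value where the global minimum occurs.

R'(x) = -4x^2 + 16, which vanishes at x = -2 and x = 2.
Evaluating at the critical points and endpoints: R(-5) = 245/3,  R(-2) = -79/3,  R(2) = 49/3,  R(5) = -275/3.
Hence the absolute minimum is -275/3 at x = 5.

5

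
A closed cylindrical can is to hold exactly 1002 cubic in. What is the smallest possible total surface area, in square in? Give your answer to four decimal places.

554.3189

With radius r and height h, πr²h = 1002 so h = 1002/(πr²), and S(r) = 2πr² + 2πrh = 2πr² + 2·1002/r.
S'(r) = 4πr − 2·1002/r² = 0 ⇒ r³ = 1002/(2π), so r ≈ 5.4229 and h = 2r ≈ 10.8457.
S''(r) = 4π + 4·1002/r³ > 0, so this is the minimum; S ≈ 554.3189.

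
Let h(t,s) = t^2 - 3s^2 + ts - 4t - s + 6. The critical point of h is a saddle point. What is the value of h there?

27/13

∂h/∂t = 2t + s - 4 = 0 and ∂h/∂s = t - 6s - 1 = 0, so (t, s) = (25/13, 2/13).
The Hessian has h_{tt} = 2, h_{ss} = -6, h_{ts} = 1, giving D = -13 < 0, so the point is a saddle point.
h(25/13, 2/13) = 27/13.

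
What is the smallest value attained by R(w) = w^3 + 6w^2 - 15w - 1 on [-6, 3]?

-9

The derivative is 3w^2 + 12w - 15, which vanishes at w = -5 and w = 1.
Candidates: R(-6) = 89; R(-5) = 99; R(1) = -9; R(3) = 35.
The minimum over the interval is -9, attained at w = 1.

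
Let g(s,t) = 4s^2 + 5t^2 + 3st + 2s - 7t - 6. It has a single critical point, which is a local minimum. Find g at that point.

∂g/∂s = 8s + 3t + 2 = 0 and ∂g/∂t = 3s + 10t - 7 = 0, so (s, t) = (-41/71, 62/71).
The Hessian has g_{ss} = 8, g_{tt} = 10, g_{st} = 3, giving D = 71 > 0 with g_{ss} > 0, so the point is a local minimum.
g(-41/71, 62/71) = -684/71.

-684/71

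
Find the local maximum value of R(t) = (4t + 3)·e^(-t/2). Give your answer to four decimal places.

R'(t) = 4·e^(-t/2) + (4t + 3)·(-1/2)·e^(-t/2) = (-2t + 5/2)·e^(-t/2). Since e^(-t/2) > 0, the only critical point is t = 5/4.
R''(5/4) has the same sign as -2 < 0, so this is a local maximum.
R(5/4) = (8)·e^(-5/8) ≈ 4.2821.

4.2821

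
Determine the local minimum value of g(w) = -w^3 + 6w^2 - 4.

-4

Critical points: g'(w) = -3w^2 + 12w vanishes at w = 0, 4.
Since g''(w) = -6w + 12, we get g''(0) = 12 > 0 ⇒ local minimum; g''(4) = -12 < 0 ⇒ local maximum.
Thus g has its local minimum at w = 0, with value -4.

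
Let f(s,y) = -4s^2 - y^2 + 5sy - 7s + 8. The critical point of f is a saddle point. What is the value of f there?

∂f/∂s = -8s + 5y - 7 = 0 and ∂f/∂y = 5s - 2y = 0, so (s, y) = (14/9, 35/9).
The Hessian has f_{ss} = -8, f_{yy} = -2, f_{sy} = 5, giving D = -9 < 0, so the point is a saddle point.
f(14/9, 35/9) = 23/9.

23/9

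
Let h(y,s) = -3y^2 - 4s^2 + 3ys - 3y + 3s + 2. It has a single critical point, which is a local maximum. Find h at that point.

∂h/∂y = -6y + 3s - 3 = 0 and ∂h/∂s = 3y - 8s + 3 = 0, so (y, s) = (-5/13, 3/13).
The Hessian has h_{yy} = -6, h_{ss} = -8, h_{ys} = 3, giving D = 39 > 0 with h_{yy} < 0, so the point is a local maximum.
h(-5/13, 3/13) = 38/13.

38/13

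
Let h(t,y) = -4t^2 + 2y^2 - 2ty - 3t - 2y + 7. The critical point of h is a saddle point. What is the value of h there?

133/18

∂h/∂t = -8t - 2y - 3 = 0 and ∂h/∂y = -2t + 4y - 2 = 0, so (t, y) = (-4/9, 5/18).
The Hessian has h_{tt} = -8, h_{yy} = 4, h_{ty} = -2, giving D = -36 < 0, so the point is a saddle point.
h(-4/9, 5/18) = 133/18.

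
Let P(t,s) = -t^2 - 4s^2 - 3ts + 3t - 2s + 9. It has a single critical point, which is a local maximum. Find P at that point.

121/7

∂P/∂t = -2t - 3s + 3 = 0 and ∂P/∂s = -3t - 8s - 2 = 0, so (t, s) = (30/7, -13/7).
The Hessian has P_{tt} = -2, P_{ss} = -8, P_{ts} = -3, giving D = 7 > 0 with P_{tt} < 0, so the point is a local maximum.
P(30/7, -13/7) = 121/7.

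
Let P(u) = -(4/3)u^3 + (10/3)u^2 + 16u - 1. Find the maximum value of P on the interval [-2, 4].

41

The derivative is -4u^2 + (20/3)u + 16, which vanishes at u = -4/3 and u = 3.
Evaluating at the critical points and endpoints: P(-2) = -9,  P(-4/3) = -1073/81,  P(3) = 41,  P(4) = 31.
So the maximum is P(3) = 41.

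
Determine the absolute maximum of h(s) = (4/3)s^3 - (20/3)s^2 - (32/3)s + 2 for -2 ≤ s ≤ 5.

466/81

The derivative is 4s^2 - (40/3)s - 32/3, which vanishes at s = -2/3 and s = 4.
Compare values at every candidate in [-2, 5]: h(-2) = -14; h(-2/3) = 466/81; h(4) = -62; h(5) = -154/3.
Hence the absolute maximum is 466/81 at s = -2/3.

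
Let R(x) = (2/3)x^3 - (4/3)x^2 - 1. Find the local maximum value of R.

Critical points: R'(x) = 2x^2 - (8/3)x vanishes at x = 0, 4/3.
R''(x) = 4x - 8/3. R''(0) = -8/3 < 0 ⇒ local maximum; R''(4/3) = 8/3 > 0 ⇒ local minimum.
The local maximum is R(0) = -1.

-1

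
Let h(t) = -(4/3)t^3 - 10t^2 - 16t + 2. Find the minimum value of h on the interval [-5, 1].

-76/3

Differentiating, h'(t) = -4t^2 - 20t - 16; which vanishes at t = -4 and t = -1.
Candidates: h(-5) = -4/3, h(-4) = -26/3, h(-1) = 28/3, h(1) = -76/3.
Hence the absolute minimum is -76/3 at t = 1.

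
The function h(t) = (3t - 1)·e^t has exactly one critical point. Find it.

-2/3

Differentiating with the product rule gives h'(t) = (3t + 2)·e^t. Since e^t > 0, the only critical point is t = -2/3.
h''(-2/3) has the same sign as 3 > 0, so this is a local minimum.
h(-2/3) = (-3)·e^(-2/3) ≈ -1.5403.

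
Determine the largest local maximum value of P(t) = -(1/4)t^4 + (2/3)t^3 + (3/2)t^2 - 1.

P'(t) = -t^3 + 2t^2 + 3t. Setting P'(t) = 0 gives t ∈ {-1, 0, 3}.
Since P''(t) = -3t^2 + 4t + 3, we get P''(-1) = -4 < 0 ⇒ local maximum; P''(0) = 3 > 0 ⇒ local minimum; P''(3) = -12 < 0 ⇒ local maximum.
So the largest local maximum value is P(3) = 41/4.

41/4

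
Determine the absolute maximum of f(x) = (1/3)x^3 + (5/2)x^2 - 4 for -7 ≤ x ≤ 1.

Differentiating, f'(x) = x^2 + 5x; which vanishes at x = -5 and x = 0.
Candidates: f(-7) = 25/6,  f(-5) = 101/6,  f(0) = -4,  f(1) = -7/6.
So the maximum is f(-5) = 101/6.

101/6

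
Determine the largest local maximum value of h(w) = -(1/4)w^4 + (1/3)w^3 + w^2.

h'(w) = -w^3 + w^2 + 2w. Setting h'(w) = 0 gives w ∈ {-1, 0, 2}.
Second-derivative test with h''(w) = -3w^2 + 2w + 2: h''(-1) = -3 < 0 ⇒ local maximum; h''(0) = 2 > 0 ⇒ local minimum; h''(2) = -6 < 0 ⇒ local maximum.
The largest local maximum is h(2) = 8/3.

8/3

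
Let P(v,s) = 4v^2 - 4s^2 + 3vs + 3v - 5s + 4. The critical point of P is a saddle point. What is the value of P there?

401/73

∂P/∂v = 8v + 3s + 3 = 0 and ∂P/∂s = 3v - 8s - 5 = 0, so (v, s) = (-9/73, -49/73).
The Hessian has P_{vv} = 8, P_{ss} = -8, P_{vs} = 3, giving D = -73 < 0, so the point is a saddle point.
P(-9/73, -49/73) = 401/73.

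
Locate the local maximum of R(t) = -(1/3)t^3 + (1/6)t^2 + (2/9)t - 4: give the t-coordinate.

2/3

Critical points: R'(t) = -t^2 + (1/3)t + 2/9 vanishes at t = -1/3, 2/3.
R''(t) = -2t + 1/3. R''(-1/3) = 1 > 0 ⇒ local minimum; R''(2/3) = -1 < 0 ⇒ local maximum.
The local maximum is R(2/3) = -314/81.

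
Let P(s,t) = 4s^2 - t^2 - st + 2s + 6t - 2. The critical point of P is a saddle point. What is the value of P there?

∂P/∂s = 8s - t + 2 = 0 and ∂P/∂t = -s - 2t + 6 = 0, so (s, t) = (2/17, 50/17).
The Hessian has P_{ss} = 8, P_{tt} = -2, P_{st} = -1, giving D = -17 < 0, so the point is a saddle point.
P(2/17, 50/17) = 118/17.

118/17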